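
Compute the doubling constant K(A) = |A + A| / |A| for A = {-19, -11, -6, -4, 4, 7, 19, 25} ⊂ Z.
K = |A + A| / |A| = 31/8

Enumerate A + A = {a + b : a, b ∈ A}. With |A| = 8, there are |A|^2 = 64 ordered sum pairs; collecting distinct values, A + A = {-38, -30, -25, -23, -22, -17, -15, -12, -10, -8, -7, -4, -2, 0, 1, 3, 6, 8, 11, 13, 14, 15, 19, 21, 23, 26, 29, 32, 38, 44, 50}, so |A + A| = 31. Thus K = 31/8. For comparison, the minimum possible |A + A| over all 8-element sets is 2·8 − 1 = 15 (so min K = 15/8), attained only by arithmetic progressions.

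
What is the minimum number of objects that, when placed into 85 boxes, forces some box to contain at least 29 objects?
n = (29 − 1)·85 + 1 = 2381

By the generalised pigeonhole principle, to guarantee some box contains ≥ r objects we need more than (r − 1) · k objects total. Threshold: n = (r − 1) · k + 1. With r = 29 and k = 85: n = 28 · 85 + 1 = 2380 + 1 = 2381. For n = 2380 = 28 · 85, we can put exactly 28 objects in every box, avoiding 29 in any single one — so 2381 is tight.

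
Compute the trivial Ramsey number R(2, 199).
R(2, 199) = 199

R(2, k) = k for all k ≥ 2: in a 2-colouring of K_k, either some edge is red (a red K_2) or all edges are blue (a blue K_k). And K_{198} coloured all-blue has no blue K_199, so R(2, 199) > 198. Hence R(2, 199) = 199.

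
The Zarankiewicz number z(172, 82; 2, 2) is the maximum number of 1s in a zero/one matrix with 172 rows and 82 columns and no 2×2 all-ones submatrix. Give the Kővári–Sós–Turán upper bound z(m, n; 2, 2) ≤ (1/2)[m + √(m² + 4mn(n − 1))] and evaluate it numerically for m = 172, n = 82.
z(172, 82; 2, 2) ≤ (1/2)[172 + √(172² + 4·172·82·81)] = (1/2)[172 + √4599280] = 1158.2966

Kővári–Sós–Turán: let r_1, ..., r_172 be the row sums and z = Σ r_i the total number of 1s. Each pair of columns can share at most one row with both entries 1 (else a 2×2 all-ones block appears), so Σ_i C(r_i, 2) ≤ C(82, 2) = 3321. By convexity Σ_i C(r_i, 2) ≥ 172·C(z/172, 2) = z(z − 172)/(2·172), giving z² − 172z − 172·82·81 ≤ 0 and hence z ≤ (1/2)[172 + √(29584 + 4·1142424)] = (1/2)[172 + √4599280] ≈ (1/2)(172 + 2144.5932) = 1158.2966.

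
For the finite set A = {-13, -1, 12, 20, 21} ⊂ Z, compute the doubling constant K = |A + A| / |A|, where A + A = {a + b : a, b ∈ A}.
K = |A + A| / |A| = 15/5 = 3

Enumerate A + A = {a + b : a, b ∈ A}. With |A| = 5, there are |A|^2 = 25 ordered sum pairs; collecting distinct values, A + A = {-26, -14, -2, -1, 7, 8, 11, 19, 20, 24, 32, 33, 40, 41, 42}, so |A + A| = 15. Thus K = 15/5 = 3. For comparison, the minimum possible |A + A| over all 5-element sets is 2·5 − 1 = 9 (so min K = 9/5), attained only by arithmetic progressions.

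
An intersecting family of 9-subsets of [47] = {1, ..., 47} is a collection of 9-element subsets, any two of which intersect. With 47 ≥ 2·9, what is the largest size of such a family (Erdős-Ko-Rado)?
max |F| = C(46, 8) = 260932815

The Erdős-Ko-Rado theorem states: for n ≥ 2k, an intersecting family of k-subsets of an n-element set has size at most C(n − 1, k − 1), with equality for 'star' families {A ⊆ [n] : |A| = k, i ∈ A} (fix an element i). For n = 47, k = 9: C(46, 8) = 260932815.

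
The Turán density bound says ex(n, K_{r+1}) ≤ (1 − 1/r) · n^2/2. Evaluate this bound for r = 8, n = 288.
Turán density bound = (7/8) · 288^2/2 = 36288

Turán's theorem: ex(n, K_{r+1}) is achieved by the complete r-partite Turán graph T(n, r) with parts as balanced as possible, and is at most (1 − 1/r) · n^2/2. For r = 8, n = 288: the density bound is (7/8) · 82944/2 = 36288. Since 8 ∣ 288, the Turán graph T(288, 8) has parts of equal size 36, and its edge count e(T(288, 8)) = 36288 attains the density bound exactly.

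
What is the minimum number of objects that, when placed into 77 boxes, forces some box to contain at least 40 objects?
n = (40 − 1)·77 + 1 = 3004

By the generalised pigeonhole principle, to guarantee some box contains ≥ r objects we need more than (r − 1) · k objects total. Threshold: n = (r − 1) · k + 1. With r = 40 and k = 77: n = 39 · 77 + 1 = 3003 + 1 = 3004. For n = 3003 = 39 · 77, we can put exactly 39 objects in every box, avoiding 40 in any single one — so 3004 is tight.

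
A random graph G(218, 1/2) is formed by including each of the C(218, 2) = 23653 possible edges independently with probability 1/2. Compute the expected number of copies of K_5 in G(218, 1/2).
E[# K_5] = C(218, 5) · (1/2)^C(5, 2) = 3917788308 / 2^10 = 979447077/256 ≈ 3825965.144531

For each 5-subset S of vertices (there are C(218, 5) = 3917788308 such S), let X_S = 1 if S induces a K_5 (all C(5, 2) = 10 edges present). Then P(X_S = 1) = (1/2)^10 = 1/1024. By linearity of expectation, E[# K_5] = C(218, 5) · (1/2)^10 = 3917788308 / 1024 = 979447077/256 ≈ 3825965.144531.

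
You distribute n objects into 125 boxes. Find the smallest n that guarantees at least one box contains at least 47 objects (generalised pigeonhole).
n = (47 − 1)·125 + 1 = 5751

By the generalised pigeonhole principle, to guarantee some box contains ≥ r objects we need more than (r − 1) · k objects total. Threshold: n = (r − 1) · k + 1. With r = 47 and k = 125: n = 46 · 125 + 1 = 5750 + 1 = 5751. For n = 5750 = 46 · 125, we can put exactly 46 objects in every box, avoiding 47 in any single one — so 5751 is tight.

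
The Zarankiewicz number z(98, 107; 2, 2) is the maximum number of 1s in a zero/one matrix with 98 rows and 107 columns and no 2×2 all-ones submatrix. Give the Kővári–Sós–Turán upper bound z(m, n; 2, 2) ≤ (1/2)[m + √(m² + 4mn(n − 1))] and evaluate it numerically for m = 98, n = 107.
z(98, 107; 2, 2) ≤ (1/2)[98 + √(98² + 4·98·107·106)] = (1/2)[98 + √4455668] = 1104.4227

Kővári–Sós–Turán: let r_1, ..., r_98 be the row sums and z = Σ r_i the total number of 1s. Each pair of columns can share at most one row with both entries 1 (else a 2×2 all-ones block appears), so Σ_i C(r_i, 2) ≤ C(107, 2) = 5671. By convexity Σ_i C(r_i, 2) ≥ 98·C(z/98, 2) = z(z − 98)/(2·98), giving z² − 98z − 98·107·106 ≤ 0 and hence z ≤ (1/2)[98 + √(9604 + 4·1111516)] = (1/2)[98 + √4455668] ≈ (1/2)(98 + 2110.8453) = 1104.4227.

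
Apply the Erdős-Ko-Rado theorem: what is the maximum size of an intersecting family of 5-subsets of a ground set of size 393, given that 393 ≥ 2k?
max |F| = C(392, 4) = 968870630

The Erdős-Ko-Rado theorem states: for n ≥ 2k, an intersecting family of k-subsets of an n-element set has size at most C(n − 1, k − 1), with equality for 'star' families {A ⊆ [n] : |A| = k, i ∈ A} (fix an element i). For n = 393, k = 5: C(392, 4) = 968870630.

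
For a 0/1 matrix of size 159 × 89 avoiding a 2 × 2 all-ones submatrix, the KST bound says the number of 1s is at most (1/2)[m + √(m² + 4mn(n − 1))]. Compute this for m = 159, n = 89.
z(159, 89; 2, 2) ≤ (1/2)[159 + √(159² + 4·159·89·88)] = (1/2)[159 + √5006433] = 1198.253

Kővári–Sós–Turán: let r_1, ..., r_159 be the row sums and z = Σ r_i the total number of 1s. Each pair of columns can share at most one row with both entries 1 (else a 2×2 all-ones block appears), so Σ_i C(r_i, 2) ≤ C(89, 2) = 3916. By convexity Σ_i C(r_i, 2) ≥ 159·C(z/159, 2) = z(z − 159)/(2·159), giving z² − 159z − 159·89·88 ≤ 0 and hence z ≤ (1/2)[159 + √(25281 + 4·1245288)] = (1/2)[159 + √5006433] ≈ (1/2)(159 + 2237.506) = 1198.253.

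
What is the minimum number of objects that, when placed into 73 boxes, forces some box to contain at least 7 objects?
n = (7 − 1)·73 + 1 = 439

By the generalised pigeonhole principle, to guarantee some box contains ≥ r objects we need more than (r − 1) · k objects total. Threshold: n = (r − 1) · k + 1. With r = 7 and k = 73: n = 6 · 73 + 1 = 438 + 1 = 439. For n = 438 = 6 · 73, we can put exactly 6 objects in every box, avoiding 7 in any single one — so 439 is tight.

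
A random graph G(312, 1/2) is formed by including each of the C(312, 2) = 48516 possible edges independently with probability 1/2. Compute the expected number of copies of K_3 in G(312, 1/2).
E[# K_3] = C(312, 3) · (1/2)^C(3, 2) = 5013320 / 2^3 = 626665

For each 3-subset S of vertices (there are C(312, 3) = 5013320 such S), let X_S = 1 if S induces a K_3 (all C(3, 2) = 3 edges present). Then P(X_S = 1) = (1/2)^3 = 1/8. By linearity of expectation, E[# K_3] = C(312, 3) · (1/2)^3 = 5013320 / 8 = 626665.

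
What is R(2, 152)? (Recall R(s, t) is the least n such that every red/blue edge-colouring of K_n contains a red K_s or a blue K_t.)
R(2, 152) = 152

R(2, k) = k for all k ≥ 2: in a 2-colouring of K_k, either some edge is red (a red K_2) or all edges are blue (a blue K_k). And K_{151} coloured all-blue has no blue K_152, so R(2, 152) > 151. Hence R(2, 152) = 152.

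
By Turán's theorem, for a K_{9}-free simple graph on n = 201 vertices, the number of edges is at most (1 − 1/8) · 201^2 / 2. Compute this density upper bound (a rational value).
Turán density bound = (7/8) · 201^2/2 = 282807/16 ≈ 17675.4375

Turán's theorem: ex(n, K_{r+1}) is achieved by the complete r-partite Turán graph T(n, r) with parts as balanced as possible, and is at most (1 − 1/r) · n^2/2. For r = 8, n = 201: the density bound is (7/8) · 40401/2 = 282807/16 ≈ 17675.4375. The integer-valued extremum is e(T(201, 8)) = 17675, which is strictly less than the density bound 282807/16 since 8 ∤ 201 (the parts of T(201, 8) cannot all be equal).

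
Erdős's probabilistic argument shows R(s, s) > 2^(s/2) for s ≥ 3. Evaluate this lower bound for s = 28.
2^(28/2) = 16384; so R(28, 28) > 16384

Colour each edge of K_n uniformly at random with red/blue. The expected number of monochromatic K_28 is C(n, 28) · 2 · 2^(−C(28,2)). If C(n, 28) · 2^(1 − C(28,2)) < 1, then with positive probability no monochromatic K_28 exists, so R(28, 28) > n. The standard estimate C(n, 28) ≤ n^28/28! shows this inequality holds whenever n ≤ 2^(28/2) (since 28! · 2^(C(28,2) − 1) > 2^(28^2/2) ≥ n^28). Hence R(28, 28) > 2^(28/2) = 16384.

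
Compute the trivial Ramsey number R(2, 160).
R(2, 160) = 160

R(2, k) = k for all k ≥ 2: in a 2-colouring of K_k, either some edge is red (a red K_2) or all edges are blue (a blue K_k). And K_{159} coloured all-blue has no blue K_160, so R(2, 160) > 159. Hence R(2, 160) = 160.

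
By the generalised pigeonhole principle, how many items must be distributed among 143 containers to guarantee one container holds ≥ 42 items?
n = (42 − 1)·143 + 1 = 5864

By the generalised pigeonhole principle, to guarantee some box contains ≥ r objects we need more than (r − 1) · k objects total. Threshold: n = (r − 1) · k + 1. With r = 42 and k = 143: n = 41 · 143 + 1 = 5863 + 1 = 5864. For n = 5863 = 41 · 143, we can put exactly 41 objects in every box, avoiding 42 in any single one — so 5864 is tight.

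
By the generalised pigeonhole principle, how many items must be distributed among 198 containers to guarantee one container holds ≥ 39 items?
n = (39 − 1)·198 + 1 = 7525

By the generalised pigeonhole principle, to guarantee some box contains ≥ r objects we need more than (r − 1) · k objects total. Threshold: n = (r − 1) · k + 1. With r = 39 and k = 198: n = 38 · 198 + 1 = 7524 + 1 = 7525. For n = 7524 = 38 · 198, we can put exactly 38 objects in every box, avoiding 39 in any single one — so 7525 is tight.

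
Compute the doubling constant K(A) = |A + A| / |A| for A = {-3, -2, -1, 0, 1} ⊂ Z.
K = |A + A| / |A| = 9/5

Enumerate A + A = {a + b : a, b ∈ A}. With |A| = 5, there are |A|^2 = 25 ordered sum pairs; collecting distinct values, A + A = {-6, -5, -4, -3, -2, -1, 0, 1, 2}, so |A + A| = 9. Thus K = 9/5. Here |A + A| = 2|A| − 1 = 9, the minimum possible — so K = 9/5 is minimal, which holds iff A is an arithmetic progression.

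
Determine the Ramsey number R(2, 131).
R(2, 131) = 131

R(2, k) = k for all k ≥ 2: in a 2-colouring of K_k, either some edge is red (a red K_2) or all edges are blue (a blue K_k). And K_{130} coloured all-blue has no blue K_131, so R(2, 131) > 130. Hence R(2, 131) = 131.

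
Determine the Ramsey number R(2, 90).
R(2, 90) = 90

R(2, k) = k for all k ≥ 2: in a 2-colouring of K_k, either some edge is red (a red K_2) or all edges are blue (a blue K_k). And K_{89} coloured all-blue has no blue K_90, so R(2, 90) > 89. Hence R(2, 90) = 90.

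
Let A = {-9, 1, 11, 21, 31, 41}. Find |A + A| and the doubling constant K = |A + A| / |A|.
K = |A + A| / |A| = 11/6

Enumerate A + A = {a + b : a, b ∈ A}. With |A| = 6, there are |A|^2 = 36 ordered sum pairs; collecting distinct values, A + A = {-18, -8, 2, 12, 22, 32, 42, 52, 62, 72, 82}, so |A + A| = 11. Thus K = 11/6. Here |A + A| = 2|A| − 1 = 11, the minimum possible — so K = 11/6 is minimal, which holds iff A is an arithmetic progression.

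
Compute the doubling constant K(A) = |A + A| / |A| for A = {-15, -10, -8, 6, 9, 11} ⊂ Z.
K = |A + A| / |A| = 19/6

Enumerate A + A = {a + b : a, b ∈ A}. With |A| = 6, there are |A|^2 = 36 ordered sum pairs; collecting distinct values, A + A = {-30, -25, -23, -20, -18, -16, -9, -6, -4, -2, -1, 1, 3, 12, 15, 17, 18, 20, 22}, so |A + A| = 19. Thus K = 19/6. For comparison, the minimum possible |A + A| over all 6-element sets is 2·6 − 1 = 11 (so min K = 11/6), attained only by arithmetic progressions.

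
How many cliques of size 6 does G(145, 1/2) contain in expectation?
E[# K_6] = C(145, 6) · (1/2)^C(6, 2) = 11624372760 / 2^15 = 1453046595/4096 ≈ 354747.703857

For each 6-subset S of vertices (there are C(145, 6) = 11624372760 such S), let X_S = 1 if S induces a K_6 (all C(6, 2) = 15 edges present). Then P(X_S = 1) = (1/2)^15 = 1/32768. By linearity of expectation, E[# K_6] = C(145, 6) · (1/2)^15 = 11624372760 / 32768 = 1453046595/4096 ≈ 354747.703857.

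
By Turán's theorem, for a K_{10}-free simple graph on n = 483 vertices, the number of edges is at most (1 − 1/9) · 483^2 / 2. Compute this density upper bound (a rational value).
Turán density bound = (8/9) · 483^2/2 = 103684

Turán's theorem: ex(n, K_{r+1}) is achieved by the complete r-partite Turán graph T(n, r) with parts as balanced as possible, and is at most (1 − 1/r) · n^2/2. For r = 9, n = 483: the density bound is (8/9) · 233289/2 = 103684. The integer-valued extremum is e(T(483, 9)) = 103683, which is strictly less than the density bound 103684 since 9 ∤ 483 (the parts of T(483, 9) cannot all be equal).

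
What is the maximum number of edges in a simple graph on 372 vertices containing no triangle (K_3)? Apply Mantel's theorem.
ex(372, K_3) = ⌊372^2/4⌋ = 34596

Mantel (1907): a triangle-free graph on n vertices has at most ⌊n^2/4⌋ edges, with equality for the complete bipartite graph K_{⌊n/2⌋, ⌈n/2⌉}. For n = 372: ⌊372^2/4⌋ = ⌊138384/4⌋ = 34596. The extremal graph is K_{186, 186}, which has 186·186 = 34596 edges.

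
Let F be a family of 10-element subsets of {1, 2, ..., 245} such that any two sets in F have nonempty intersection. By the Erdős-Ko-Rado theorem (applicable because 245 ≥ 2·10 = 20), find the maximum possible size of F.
max |F| = C(244, 9) = 7276322244723048

The Erdős-Ko-Rado theorem states: for n ≥ 2k, an intersecting family of k-subsets of an n-element set has size at most C(n − 1, k − 1), with equality for 'star' families {A ⊆ [n] : |A| = k, i ∈ A} (fix an element i). For n = 245, k = 10: C(244, 9) = 7276322244723048.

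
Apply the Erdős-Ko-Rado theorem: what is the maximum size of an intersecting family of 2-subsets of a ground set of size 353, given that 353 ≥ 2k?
max |F| = C(352, 1) = 352

The Erdős-Ko-Rado theorem states: for n ≥ 2k, an intersecting family of k-subsets of an n-element set has size at most C(n − 1, k − 1), with equality for 'star' families {A ⊆ [n] : |A| = k, i ∈ A} (fix an element i). For n = 353, k = 2: C(352, 1) = 352.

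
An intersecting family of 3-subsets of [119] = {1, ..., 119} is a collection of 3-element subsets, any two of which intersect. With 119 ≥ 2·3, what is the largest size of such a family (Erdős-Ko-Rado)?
max |F| = C(118, 2) = 6903

The Erdős-Ko-Rado theorem states: for n ≥ 2k, an intersecting family of k-subsets of an n-element set has size at most C(n − 1, k − 1), with equality for 'star' families {A ⊆ [n] : |A| = k, i ∈ A} (fix an element i). For n = 119, k = 3: C(118, 2) = 6903.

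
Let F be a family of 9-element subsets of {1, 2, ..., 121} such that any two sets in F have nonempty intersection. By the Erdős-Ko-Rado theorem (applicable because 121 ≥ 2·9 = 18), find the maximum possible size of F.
max |F| = C(120, 8) = 840261910995

Erdős-Ko-Rado (1961): when n ≥ 2k, max |F| = C(n−1, k−1). The bound is attained by the star {A : i ∈ A} for any fixed i ∈ [n]. Here C(121−1, 9−1) = C(120, 8) = 840261910995.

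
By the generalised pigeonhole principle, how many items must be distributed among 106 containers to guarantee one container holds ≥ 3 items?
n = (3 − 1)·106 + 1 = 213

By the generalised pigeonhole principle, to guarantee some box contains ≥ r objects we need more than (r − 1) · k objects total. Threshold: n = (r − 1) · k + 1. With r = 3 and k = 106: n = 2 · 106 + 1 = 212 + 1 = 213. For n = 212 = 2 · 106, we can put exactly 2 objects in every box, avoiding 3 in any single one — so 213 is tight.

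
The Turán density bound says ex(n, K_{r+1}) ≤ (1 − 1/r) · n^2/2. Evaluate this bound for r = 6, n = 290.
Turán density bound = (5/6) · 290^2/2 = 105125/3 ≈ 35041.6667

Turán's theorem: ex(n, K_{r+1}) is achieved by the complete r-partite Turán graph T(n, r) with parts as balanced as possible, and is at most (1 − 1/r) · n^2/2. For r = 6, n = 290: the density bound is (5/6) · 84100/2 = 105125/3 ≈ 35041.6667. The integer-valued extremum is e(T(290, 6)) = 35041, which is strictly less than the density bound 105125/3 since 6 ∤ 290 (the parts of T(290, 6) cannot all be equal).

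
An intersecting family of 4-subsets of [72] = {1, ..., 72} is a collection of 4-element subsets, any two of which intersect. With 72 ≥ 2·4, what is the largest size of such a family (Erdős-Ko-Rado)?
max |F| = C(71, 3) = 57155

The Erdős-Ko-Rado theorem states: for n ≥ 2k, an intersecting family of k-subsets of an n-element set has size at most C(n − 1, k − 1), with equality for 'star' families {A ⊆ [n] : |A| = k, i ∈ A} (fix an element i). For n = 72, k = 4: C(71, 3) = 57155.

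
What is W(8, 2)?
W(8, 2) = 8 + 1 = 9

A 2-term AP is any pair of integers, so a monochromatic 2-AP exists iff some colour is used at least twice. With 8 colours, the colouring i ↦ i on {1, ..., 8} uses each colour once, avoiding any monochromatic pair, so W(8, 2) > 8. For {1, ..., 9}, pigeonhole forces two integers of the same colour, which form a monochromatic 2-AP. Hence W(8, 2) = 9.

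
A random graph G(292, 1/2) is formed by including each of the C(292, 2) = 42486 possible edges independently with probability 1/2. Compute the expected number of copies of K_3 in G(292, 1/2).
E[# K_3] = C(292, 3) · (1/2)^C(3, 2) = 4106980 / 2^3 = 1026745/2 = 513372.5

For each 3-subset S of vertices (there are C(292, 3) = 4106980 such S), let X_S = 1 if S induces a K_3 (all C(3, 2) = 3 edges present). Then P(X_S = 1) = (1/2)^3 = 1/8. By linearity of expectation, E[# K_3] = C(292, 3) · (1/2)^3 = 4106980 / 8 = 1026745/2 = 513372.5.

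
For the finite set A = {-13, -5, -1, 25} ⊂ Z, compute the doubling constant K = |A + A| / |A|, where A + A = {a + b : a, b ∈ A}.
K = |A + A| / |A| = 10/4 = 5/2

Enumerate A + A = {a + b : a, b ∈ A}. With |A| = 4, there are |A|^2 = 16 ordered sum pairs; collecting distinct values, A + A = {-26, -18, -14, -10, -6, -2, 12, 20, 24, 50}, so |A + A| = 10. Thus K = 10/4 = 5/2. For comparison, the minimum possible |A + A| over all 4-element sets is 2·4 − 1 = 7 (so min K = 7/4), attained only by arithmetic progressions.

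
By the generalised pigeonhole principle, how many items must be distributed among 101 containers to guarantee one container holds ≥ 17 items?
n = (17 − 1)·101 + 1 = 1617

By the generalised pigeonhole principle, to guarantee some box contains ≥ r objects we need more than (r − 1) · k objects total. Threshold: n = (r − 1) · k + 1. With r = 17 and k = 101: n = 16 · 101 + 1 = 1616 + 1 = 1617. For n = 1616 = 16 · 101, we can put exactly 16 objects in every box, avoiding 17 in any single one — so 1617 is tight.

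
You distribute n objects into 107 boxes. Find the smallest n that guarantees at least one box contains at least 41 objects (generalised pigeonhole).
n = (41 − 1)·107 + 1 = 4281

By the generalised pigeonhole principle, to guarantee some box contains ≥ r objects we need more than (r − 1) · k objects total. Threshold: n = (r − 1) · k + 1. With r = 41 and k = 107: n = 40 · 107 + 1 = 4280 + 1 = 4281. For n = 4280 = 40 · 107, we can put exactly 40 objects in every box, avoiding 41 in any single one — so 4281 is tight.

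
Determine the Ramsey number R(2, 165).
R(2, 165) = 165

R(2, k) = k for all k ≥ 2: in a 2-colouring of K_k, either some edge is red (a red K_2) or all edges are blue (a blue K_k). And K_{164} coloured all-blue has no blue K_165, so R(2, 165) > 164. Hence R(2, 165) = 165.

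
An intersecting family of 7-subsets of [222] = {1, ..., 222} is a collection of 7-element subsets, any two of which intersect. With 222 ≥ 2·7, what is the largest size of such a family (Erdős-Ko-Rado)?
max |F| = C(221, 6) = 151111164204

The Erdős-Ko-Rado theorem states: for n ≥ 2k, an intersecting family of k-subsets of an n-element set has size at most C(n − 1, k − 1), with equality for 'star' families {A ⊆ [n] : |A| = k, i ∈ A} (fix an element i). For n = 222, k = 7: C(221, 6) = 151111164204.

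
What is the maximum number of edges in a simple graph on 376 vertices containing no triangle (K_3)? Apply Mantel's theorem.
ex(376, K_3) = ⌊376^2/4⌋ = 35344

Mantel (1907): a triangle-free graph on n vertices has at most ⌊n^2/4⌋ edges, with equality for the complete bipartite graph K_{⌊n/2⌋, ⌈n/2⌉}. For n = 376: ⌊376^2/4⌋ = ⌊141376/4⌋ = 35344. The extremal graph is K_{188, 188}, which has 188·188 = 35344 edges.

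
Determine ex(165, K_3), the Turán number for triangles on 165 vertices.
ex(165, K_3) = ⌊165^2/4⌋ = 6806

Mantel (1907): a triangle-free graph on n vertices has at most ⌊n^2/4⌋ edges, with equality for the complete bipartite graph K_{⌊n/2⌋, ⌈n/2⌉}. For n = 165: ⌊165^2/4⌋ = ⌊27225/4⌋ = 6806. The extremal graph is K_{82, 83}, which has 82·83 = 6806 edges.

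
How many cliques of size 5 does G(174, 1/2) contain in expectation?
E[# K_5] = C(174, 5) · (1/2)^C(5, 2) = 1254260034 / 2^10 = 627130017/512 ≈ 1224863.314453

For each 5-subset S of vertices (there are C(174, 5) = 1254260034 such S), let X_S = 1 if S induces a K_5 (all C(5, 2) = 10 edges present). Then P(X_S = 1) = (1/2)^10 = 1/1024. By linearity of expectation, E[# K_5] = C(174, 5) · (1/2)^10 = 1254260034 / 1024 = 627130017/512 ≈ 1224863.314453.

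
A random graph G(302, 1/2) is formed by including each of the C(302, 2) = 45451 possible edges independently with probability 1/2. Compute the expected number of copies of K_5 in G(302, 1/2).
E[# K_5] = C(302, 5) · (1/2)^C(5, 2) = 20248875010 / 2^10 = 10124437505/512 ≈ 19774292.001953

For each 5-subset S of vertices (there are C(302, 5) = 20248875010 such S), let X_S = 1 if S induces a K_5 (all C(5, 2) = 10 edges present). Then P(X_S = 1) = (1/2)^10 = 1/1024. By linearity of expectation, E[# K_5] = C(302, 5) · (1/2)^10 = 20248875010 / 1024 = 10124437505/512 ≈ 19774292.001953.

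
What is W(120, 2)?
W(120, 2) = 120 + 1 = 121

A 2-term AP is any pair of integers, so a monochromatic 2-AP exists iff some colour is used at least twice. With 120 colours, the colouring i ↦ i on {1, ..., 120} uses each colour once, avoiding any monochromatic pair, so W(120, 2) > 120. For {1, ..., 121}, pigeonhole forces two integers of the same colour, which form a monochromatic 2-AP. Hence W(120, 2) = 121.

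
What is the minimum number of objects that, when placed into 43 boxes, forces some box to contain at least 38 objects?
n = (38 − 1)·43 + 1 = 1592

By the generalised pigeonhole principle, to guarantee some box contains ≥ r objects we need more than (r − 1) · k objects total. Threshold: n = (r − 1) · k + 1. With r = 38 and k = 43: n = 37 · 43 + 1 = 1591 + 1 = 1592. For n = 1591 = 37 · 43, we can put exactly 37 objects in every box, avoiding 38 in any single one — so 1592 is tight.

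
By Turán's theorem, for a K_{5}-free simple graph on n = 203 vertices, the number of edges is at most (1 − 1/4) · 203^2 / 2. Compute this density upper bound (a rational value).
Turán density bound = (3/4) · 203^2/2 = 123627/8 ≈ 15453.375

Turán's theorem: ex(n, K_{r+1}) is achieved by the complete r-partite Turán graph T(n, r) with parts as balanced as possible, and is at most (1 − 1/r) · n^2/2. For r = 4, n = 203: the density bound is (3/4) · 41209/2 = 123627/8 ≈ 15453.375. The integer-valued extremum is e(T(203, 4)) = 15453, which is strictly less than the density bound 123627/8 since 4 ∤ 203 (the parts of T(203, 4) cannot all be equal).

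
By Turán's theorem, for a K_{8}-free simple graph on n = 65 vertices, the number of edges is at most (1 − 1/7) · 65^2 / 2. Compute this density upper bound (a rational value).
Turán density bound = (6/7) · 65^2/2 = 12675/7 ≈ 1810.7143

Turán's theorem: ex(n, K_{r+1}) is achieved by the complete r-partite Turán graph T(n, r) with parts as balanced as possible, and is at most (1 − 1/r) · n^2/2. For r = 7, n = 65: the density bound is (6/7) · 4225/2 = 12675/7 ≈ 1810.7143. The integer-valued extremum is e(T(65, 7)) = 1810, which is strictly less than the density bound 12675/7 since 7 ∤ 65 (the parts of T(65, 7) cannot all be equal).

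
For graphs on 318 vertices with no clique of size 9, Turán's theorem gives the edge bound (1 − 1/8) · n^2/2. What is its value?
Turán density bound = (7/8) · 318^2/2 = 176967/4 ≈ 44241.75

Turán's theorem: ex(n, K_{r+1}) is achieved by the complete r-partite Turán graph T(n, r) with parts as balanced as possible, and is at most (1 − 1/r) · n^2/2. For r = 8, n = 318: the density bound is (7/8) · 101124/2 = 176967/4 ≈ 44241.75. The integer-valued extremum is e(T(318, 8)) = 44241, which is strictly less than the density bound 176967/4 since 8 ∤ 318 (the parts of T(318, 8) cannot all be equal).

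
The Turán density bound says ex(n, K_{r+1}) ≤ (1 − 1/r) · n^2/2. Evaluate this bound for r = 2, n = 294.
Turán density bound = (1/2) · 294^2/2 = 21609

Turán's theorem: ex(n, K_{r+1}) is achieved by the complete r-partite Turán graph T(n, r) with parts as balanced as possible, and is at most (1 − 1/r) · n^2/2. For r = 2, n = 294: the density bound is (1/2) · 86436/2 = 21609. Since 2 ∣ 294, the Turán graph T(294, 2) has parts of equal size 147, and its edge count e(T(294, 2)) = 21609 attains the density bound exactly.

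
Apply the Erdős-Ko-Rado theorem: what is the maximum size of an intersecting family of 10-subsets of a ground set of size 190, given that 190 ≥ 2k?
max |F| = C(189, 9) = 698878653009537

The Erdős-Ko-Rado theorem states: for n ≥ 2k, an intersecting family of k-subsets of an n-element set has size at most C(n − 1, k − 1), with equality for 'star' families {A ⊆ [n] : |A| = k, i ∈ A} (fix an element i). For n = 190, k = 10: C(189, 9) = 698878653009537.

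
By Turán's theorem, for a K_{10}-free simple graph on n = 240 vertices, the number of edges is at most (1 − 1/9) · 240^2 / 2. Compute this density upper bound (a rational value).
Turán density bound = (8/9) · 240^2/2 = 25600

Turán's theorem: ex(n, K_{r+1}) is achieved by the complete r-partite Turán graph T(n, r) with parts as balanced as possible, and is at most (1 − 1/r) · n^2/2. For r = 9, n = 240: the density bound is (8/9) · 57600/2 = 25600. The integer-valued extremum is e(T(240, 9)) = 25599, which is strictly less than the density bound 25600 since 9 ∤ 240 (the parts of T(240, 9) cannot all be equal).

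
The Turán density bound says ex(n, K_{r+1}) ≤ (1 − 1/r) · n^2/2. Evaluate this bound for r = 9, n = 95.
Turán density bound = (8/9) · 95^2/2 = 36100/9 ≈ 4011.1111

Turán's theorem: ex(n, K_{r+1}) is achieved by the complete r-partite Turán graph T(n, r) with parts as balanced as possible, and is at most (1 − 1/r) · n^2/2. For r = 9, n = 95: the density bound is (8/9) · 9025/2 = 36100/9 ≈ 4011.1111. The integer-valued extremum is e(T(95, 9)) = 4010, which is strictly less than the density bound 36100/9 since 9 ∤ 95 (the parts of T(95, 9) cannot all be equal).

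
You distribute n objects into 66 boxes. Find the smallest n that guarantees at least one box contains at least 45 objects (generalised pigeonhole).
n = (45 − 1)·66 + 1 = 2905

By the generalised pigeonhole principle, to guarantee some box contains ≥ r objects we need more than (r − 1) · k objects total. Threshold: n = (r − 1) · k + 1. With r = 45 and k = 66: n = 44 · 66 + 1 = 2904 + 1 = 2905. For n = 2904 = 44 · 66, we can put exactly 44 objects in every box, avoiding 45 in any single one — so 2905 is tight.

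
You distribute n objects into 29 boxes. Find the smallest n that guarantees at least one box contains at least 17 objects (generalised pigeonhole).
n = (17 − 1)·29 + 1 = 465

By the generalised pigeonhole principle, to guarantee some box contains ≥ r objects we need more than (r − 1) · k objects total. Threshold: n = (r − 1) · k + 1. With r = 17 and k = 29: n = 16 · 29 + 1 = 464 + 1 = 465. For n = 464 = 16 · 29, we can put exactly 16 objects in every box, avoiding 17 in any single one — so 465 is tight.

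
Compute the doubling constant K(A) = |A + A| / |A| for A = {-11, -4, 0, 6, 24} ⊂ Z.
K = |A + A| / |A| = 15/5 = 3

Enumerate A + A = {a + b : a, b ∈ A}. With |A| = 5, there are |A|^2 = 25 ordered sum pairs; collecting distinct values, A + A = {-22, -15, -11, -8, -5, -4, 0, 2, 6, 12, 13, 20, 24, 30, 48}, so |A + A| = 15. Thus K = 15/5 = 3. For comparison, the minimum possible |A + A| over all 5-element sets is 2·5 − 1 = 9 (so min K = 9/5), attained only by arithmetic progressions.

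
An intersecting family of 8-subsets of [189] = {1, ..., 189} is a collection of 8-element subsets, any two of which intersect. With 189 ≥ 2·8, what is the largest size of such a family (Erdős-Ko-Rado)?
max |F| = C(188, 7) = 1470936391496

Erdős-Ko-Rado (1961): when n ≥ 2k, max |F| = C(n−1, k−1). The bound is attained by the star {A : i ∈ A} for any fixed i ∈ [n]. Here C(189−1, 8−1) = C(188, 7) = 1470936391496.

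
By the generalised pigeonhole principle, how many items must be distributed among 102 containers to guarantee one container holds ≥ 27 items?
n = (27 − 1)·102 + 1 = 2653

By the generalised pigeonhole principle, to guarantee some box contains ≥ r objects we need more than (r − 1) · k objects total. Threshold: n = (r − 1) · k + 1. With r = 27 and k = 102: n = 26 · 102 + 1 = 2652 + 1 = 2653. For n = 2652 = 26 · 102, we can put exactly 26 objects in every box, avoiding 27 in any single one — so 2653 is tight.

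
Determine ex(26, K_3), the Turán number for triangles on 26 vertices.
ex(26, K_3) = ⌊26^2/4⌋ = 169

Mantel (1907): a triangle-free graph on n vertices has at most ⌊n^2/4⌋ edges, with equality for the complete bipartite graph K_{⌊n/2⌋, ⌈n/2⌉}. For n = 26: ⌊26^2/4⌋ = ⌊676/4⌋ = 169. The extremal graph is K_{13, 13}, which has 13·13 = 169 edges.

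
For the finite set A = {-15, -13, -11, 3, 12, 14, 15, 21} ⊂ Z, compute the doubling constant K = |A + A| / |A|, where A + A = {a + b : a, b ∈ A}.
K = |A + A| / |A| = 31/8

Enumerate A + A = {a + b : a, b ∈ A}. With |A| = 8, there are |A|^2 = 64 ordered sum pairs; collecting distinct values, A + A = {-30, -28, -26, -24, -22, -12, -10, -8, -3, -1, 0, 1, 2, 3, 4, 6, 8, 10, 15, 17, 18, 24, 26, 27, 28, 29, 30, 33, 35, 36, 42}, so |A + A| = 31. Thus K = 31/8. For comparison, the minimum possible |A + A| over all 8-element sets is 2·8 − 1 = 15 (so min K = 15/8), attained only by arithmetic progressions.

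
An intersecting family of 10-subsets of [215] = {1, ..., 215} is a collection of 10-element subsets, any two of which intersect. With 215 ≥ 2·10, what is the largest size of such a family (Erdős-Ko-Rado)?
max |F| = C(214, 9) = 2187334191763292

Erdős-Ko-Rado (1961): when n ≥ 2k, max |F| = C(n−1, k−1). The bound is attained by the star {A : i ∈ A} for any fixed i ∈ [n]. Here C(215−1, 10−1) = C(214, 9) = 2187334191763292.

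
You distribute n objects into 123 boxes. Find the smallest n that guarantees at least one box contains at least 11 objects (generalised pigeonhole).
n = (11 − 1)·123 + 1 = 1231

By the generalised pigeonhole principle, to guarantee some box contains ≥ r objects we need more than (r − 1) · k objects total. Threshold: n = (r − 1) · k + 1. With r = 11 and k = 123: n = 10 · 123 + 1 = 1230 + 1 = 1231. For n = 1230 = 10 · 123, we can put exactly 10 objects in every box, avoiding 11 in any single one — so 1231 is tight.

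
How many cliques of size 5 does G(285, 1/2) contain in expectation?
E[# K_5] = C(285, 5) · (1/2)^C(5, 2) = 15125990307 / 2^10 ≈ 14771474.909180

For each 5-subset S of vertices (there are C(285, 5) = 15125990307 such S), let X_S = 1 if S induces a K_5 (all C(5, 2) = 10 edges present). Then P(X_S = 1) = (1/2)^10 = 1/1024. By linearity of expectation, E[# K_5] = C(285, 5) · (1/2)^10 = 15125990307 / 1024 ≈ 14771474.909180.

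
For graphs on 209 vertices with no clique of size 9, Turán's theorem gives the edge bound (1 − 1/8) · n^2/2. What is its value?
Turán density bound = (7/8) · 209^2/2 = 305767/16 ≈ 19110.4375

Turán's theorem: ex(n, K_{r+1}) is achieved by the complete r-partite Turán graph T(n, r) with parts as balanced as possible, and is at most (1 − 1/r) · n^2/2. For r = 8, n = 209: the density bound is (7/8) · 43681/2 = 305767/16 ≈ 19110.4375. The integer-valued extremum is e(T(209, 8)) = 19110, which is strictly less than the density bound 305767/16 since 8 ∤ 209 (the parts of T(209, 8) cannot all be equal).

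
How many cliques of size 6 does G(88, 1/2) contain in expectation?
E[# K_6] = C(88, 6) · (1/2)^C(6, 2) = 541931236 / 2^15 = 135482809/8192 ≈ 16538.428833

For each 6-subset S of vertices (there are C(88, 6) = 541931236 such S), let X_S = 1 if S induces a K_6 (all C(6, 2) = 15 edges present). Then P(X_S = 1) = (1/2)^15 = 1/32768. By linearity of expectation, E[# K_6] = C(88, 6) · (1/2)^15 = 541931236 / 32768 = 135482809/8192 ≈ 16538.428833.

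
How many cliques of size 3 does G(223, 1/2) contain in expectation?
E[# K_3] = C(223, 3) · (1/2)^C(3, 2) = 1823471 / 2^3 = 227933.875

For each 3-subset S of vertices (there are C(223, 3) = 1823471 such S), let X_S = 1 if S induces a K_3 (all C(3, 2) = 3 edges present). Then P(X_S = 1) = (1/2)^3 = 1/8. By linearity of expectation, E[# K_3] = C(223, 3) · (1/2)^3 = 1823471 / 8 = 227933.875.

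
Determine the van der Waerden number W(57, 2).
W(57, 2) = 57 + 1 = 58

A 2-term AP is any pair of integers, so a monochromatic 2-AP exists iff some colour is used at least twice. With 57 colours, the colouring i ↦ i on {1, ..., 57} uses each colour once, avoiding any monochromatic pair, so W(57, 2) > 57. For {1, ..., 58}, pigeonhole forces two integers of the same colour, which form a monochromatic 2-AP. Hence W(57, 2) = 58.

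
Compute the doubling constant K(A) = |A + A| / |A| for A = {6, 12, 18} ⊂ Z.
K = |A + A| / |A| = 5/3

Enumerate A + A = {a + b : a, b ∈ A}. With |A| = 3, there are |A|^2 = 9 ordered sum pairs; collecting distinct values, A + A = {12, 18, 24, 30, 36}, so |A + A| = 5. Thus K = 5/3. Here |A + A| = 2|A| − 1 = 5, the minimum possible — so K = 5/3 is minimal, which holds iff A is an arithmetic progression.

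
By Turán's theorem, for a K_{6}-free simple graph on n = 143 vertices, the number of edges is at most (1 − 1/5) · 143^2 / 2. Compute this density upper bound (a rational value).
Turán density bound = (4/5) · 143^2/2 = 40898/5 ≈ 8179.6

Turán's theorem: ex(n, K_{r+1}) is achieved by the complete r-partite Turán graph T(n, r) with parts as balanced as possible, and is at most (1 − 1/r) · n^2/2. For r = 5, n = 143: the density bound is (4/5) · 20449/2 = 40898/5 ≈ 8179.6. The integer-valued extremum is e(T(143, 5)) = 8179, which is strictly less than the density bound 40898/5 since 5 ∤ 143 (the parts of T(143, 5) cannot all be equal).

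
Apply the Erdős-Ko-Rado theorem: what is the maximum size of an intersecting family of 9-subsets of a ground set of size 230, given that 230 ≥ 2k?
max |F| = C(229, 8) = 165757228335180

Erdős-Ko-Rado (1961): when n ≥ 2k, max |F| = C(n−1, k−1). The bound is attained by the star {A : i ∈ A} for any fixed i ∈ [n]. Here C(230−1, 9−1) = C(229, 8) = 165757228335180.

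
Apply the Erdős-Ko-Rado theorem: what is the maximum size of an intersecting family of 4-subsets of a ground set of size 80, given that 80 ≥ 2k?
max |F| = C(79, 3) = 79079

Erdős-Ko-Rado (1961): when n ≥ 2k, max |F| = C(n−1, k−1). The bound is attained by the star {A : i ∈ A} for any fixed i ∈ [n]. Here C(80−1, 4−1) = C(79, 3) = 79079.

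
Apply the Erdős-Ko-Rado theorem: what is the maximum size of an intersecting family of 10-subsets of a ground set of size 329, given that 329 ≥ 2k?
max |F| = C(328, 9) = 108397168895995200

Erdős-Ko-Rado (1961): when n ≥ 2k, max |F| = C(n−1, k−1). The bound is attained by the star {A : i ∈ A} for any fixed i ∈ [n]. Here C(329−1, 10−1) = C(328, 9) = 108397168895995200.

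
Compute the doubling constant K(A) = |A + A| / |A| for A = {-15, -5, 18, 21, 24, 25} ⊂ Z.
K = |A + A| / |A| = 20/6 = 10/3

Enumerate A + A = {a + b : a, b ∈ A}. With |A| = 6, there are |A|^2 = 36 ordered sum pairs; collecting distinct values, A + A = {-30, -20, -10, 3, 6, 9, 10, 13, 16, 19, 20, 36, 39, 42, 43, 45, 46, 48, 49, 50}, so |A + A| = 20. Thus K = 20/6 = 10/3. For comparison, the minimum possible |A + A| over all 6-element sets is 2·6 − 1 = 11 (so min K = 11/6), attained only by arithmetic progressions.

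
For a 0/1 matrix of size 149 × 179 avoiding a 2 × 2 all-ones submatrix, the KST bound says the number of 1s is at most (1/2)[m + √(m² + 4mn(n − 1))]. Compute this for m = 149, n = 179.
z(149, 179; 2, 2) ≤ (1/2)[149 + √(149² + 4·149·179·178)] = (1/2)[149 + √19011953] = 2254.6349

Kővári–Sós–Turán: let r_1, ..., r_149 be the row sums and z = Σ r_i the total number of 1s. Each pair of columns can share at most one row with both entries 1 (else a 2×2 all-ones block appears), so Σ_i C(r_i, 2) ≤ C(179, 2) = 15931. By convexity Σ_i C(r_i, 2) ≥ 149·C(z/149, 2) = z(z − 149)/(2·149), giving z² − 149z − 149·179·178 ≤ 0 and hence z ≤ (1/2)[149 + √(22201 + 4·4747438)] = (1/2)[149 + √19011953] ≈ (1/2)(149 + 4360.2698) = 2254.6349.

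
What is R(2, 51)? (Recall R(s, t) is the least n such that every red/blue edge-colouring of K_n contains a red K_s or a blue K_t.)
R(2, 51) = 51

R(2, k) = k for all k ≥ 2: in a 2-colouring of K_k, either some edge is red (a red K_2) or all edges are blue (a blue K_k). And K_{50} coloured all-blue has no blue K_51, so R(2, 51) > 50. Hence R(2, 51) = 51.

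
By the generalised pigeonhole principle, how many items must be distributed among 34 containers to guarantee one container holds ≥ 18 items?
n = (18 − 1)·34 + 1 = 579

By the generalised pigeonhole principle, to guarantee some box contains ≥ r objects we need more than (r − 1) · k objects total. Threshold: n = (r − 1) · k + 1. With r = 18 and k = 34: n = 17 · 34 + 1 = 578 + 1 = 579. For n = 578 = 17 · 34, we can put exactly 17 objects in every box, avoiding 18 in any single one — so 579 is tight.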